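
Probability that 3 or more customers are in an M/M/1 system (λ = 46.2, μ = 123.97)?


ρ = 46.2/123.97 = 0.3727
P(N ≥ n) = ρ^n = 0.3727^3 = 0.051758

Final: 0.051758


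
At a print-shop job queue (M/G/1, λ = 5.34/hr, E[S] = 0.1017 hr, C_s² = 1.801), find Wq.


ρ = λ·E[S] = 5.34·0.1017 = 0.5431
E[S²] = E[S]²(1+C_s²) = 0.1017²·(1+1.801) = 0.028970
Wq = λ·E[S²]/(2(1−ρ)) = 5.34·0.028970/(2·0.4569) = 0.16929 hr

Final: 0.16929 hr


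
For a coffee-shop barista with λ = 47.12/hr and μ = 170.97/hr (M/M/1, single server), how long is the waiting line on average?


ρ = 47.12/170.97 = 0.2756
Lq = ρ²/(1−ρ) = 0.07596/0.7244 = 0.1049

Final: 0.1049


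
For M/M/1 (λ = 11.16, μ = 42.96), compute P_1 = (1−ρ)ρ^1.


ρ = 11.16/42.96 = 0.2598
P_n = (1−ρ)·ρ^n = (1 − 0.2598)·0.2598^1 = 0.7402·0.259777 = 0.192293

Final: 0.192293


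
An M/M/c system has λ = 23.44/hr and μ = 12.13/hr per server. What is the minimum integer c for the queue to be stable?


Stability requires cμ > λ ⇔ c > λ/μ.
λ/μ = 23.44/12.13 = 1.9324
Minimum integer c = ⌊1.9324⌋ + 1 = 2
Check: 2·12.13 = 24.26 > 23.44, while 1·12.13 = 12.13 ≤ 23.44

Final: 2 servers


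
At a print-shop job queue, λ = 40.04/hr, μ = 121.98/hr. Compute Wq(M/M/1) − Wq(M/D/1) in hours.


ρ = 40.04/121.98 = 0.3283
Wq(M/M/1) = ρ/(μ−λ) = 0.3283/81.94 = 0.004006 hr
Wq(M/D/1) = ρ/(2(μ−λ)) = 0.002003 hr
Savings = 0.004006 − 0.002003 = 0.002003 hr

Final: 0.002003 hr


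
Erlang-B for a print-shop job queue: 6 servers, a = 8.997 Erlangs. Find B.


B(c,a) = (a^c/c!) / Σ_{k=0}^{c} a^k/k!
a^6/6! = 736.637505
Σ terms (k=0..6): 1.00000 + 8.99700 + 40.47300 + 121.37854 + 273.01068 + 491.25542 + 736.63750 = 1672.752153
B = 736.637505/1672.752153 = 0.440375

Final: 0.440375


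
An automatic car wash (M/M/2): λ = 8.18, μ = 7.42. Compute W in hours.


a = 1.1024; ρ = 0.5512; P₀ = 0.289314
Lq = P₀·a^c·ρ/(c!(1−ρ)²) = 0.48115
Wq = Lq/λ = 0.48115/8.18 = 0.05882 hr
W = Wq + 1/μ = 0.05882 + 0.13477 = 0.19359 hr

Final: 0.19359 hr


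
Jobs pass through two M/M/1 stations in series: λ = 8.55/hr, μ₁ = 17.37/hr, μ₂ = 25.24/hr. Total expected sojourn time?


Each node sees arrival rate λ = 8.55/hr (tandem ⇒ throughput preserved).
W₁ = 1/(μ₁−λ) = 1/(17.37−8.55) = 0.11338 hr
W₂ = 1/(μ₂−λ) = 1/(25.24−8.55) = 0.05992 hr
W_total = W₁ + W₂ = 0.11338 + 0.05992 = 0.17329 hr

Final: 0.17329 hr


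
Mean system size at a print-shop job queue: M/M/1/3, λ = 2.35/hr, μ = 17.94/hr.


ρ = 2.35/17.94 = 0.1310
L = ρ[1 − (K+1)ρ^K + Kρ^(K+1)] / [(1−ρ)(1−ρ^(K+1))]
Numerator: 0.1310·(1 − 4·0.002248 + 3·0.0002944) = 0.129930
Denominator: (0.8690)·(0.999706) = 0.868752
L = 0.129930/0.868752 = 0.1496

Final: 0.1496


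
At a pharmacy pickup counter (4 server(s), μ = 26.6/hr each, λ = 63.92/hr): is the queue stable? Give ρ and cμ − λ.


Total capacity cμ = 4·26.6 = 106.40/hr
ρ = λ/(cμ) = 63.92/106.40 = 0.6008
Stable ⇔ ρ < 1: YES
Spare capacity = cμ − λ = 106.40 − 63.92 = 42.48/hr

Final: ρ = 0.6008; stable; margin = 42.48/hr


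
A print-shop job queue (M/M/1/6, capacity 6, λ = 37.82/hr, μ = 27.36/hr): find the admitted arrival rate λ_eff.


ρ = 1.3823; P_K = (1−ρ)ρ^6/(1−ρ^7) = 0.308571
λ_eff = λ(1 − P_K) = 37.82·(1 − 0.308571) = 37.82·0.691429 = 26.1499 /hr

Final: 26.1499 /hr


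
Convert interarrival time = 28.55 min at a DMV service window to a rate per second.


λ = 1/(interarrival time) in consistent units.
1 second = 0.0166667 min, so λ = 0.0166667/28.55 = 0.0005838 per second

Final: 0.0005838 /sec


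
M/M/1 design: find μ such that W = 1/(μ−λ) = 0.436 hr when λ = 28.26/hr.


W = 1/(μ−λ) ⇒ μ − λ = 1/W = 1/0.436 = 2.2936
μ = λ + 1/W = 28.26 + 2.2936 = 30.5536 per hr

Final: 30.5536 /hr


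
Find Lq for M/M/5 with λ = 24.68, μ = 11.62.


a = λ/μ = 2.1239; ρ = a/5 = 0.4248
P₀ = 0.118338
Lq = P₀·a^c·ρ / (c!·(1−ρ)²) = 0.118338·43.22103·0.4248/(120·0.33087)
= 0.05472

Final: 0.05472


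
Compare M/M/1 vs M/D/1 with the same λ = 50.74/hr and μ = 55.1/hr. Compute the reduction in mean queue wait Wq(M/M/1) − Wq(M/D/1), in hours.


ρ = 50.74/55.1 = 0.9209
Wq(M/M/1) = ρ/(μ−λ) = 0.9209/4.36 = 0.21121 hr
Wq(M/D/1) = ρ/(2(μ−λ)) = 0.10560 hr
Savings = 0.21121 − 0.10560 = 0.10560 hr

Final: 0.10560 hr


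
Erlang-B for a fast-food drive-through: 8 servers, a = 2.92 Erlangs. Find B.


B(c,a) = (a^c/c!) / Σ_{k=0}^{c} a^k/k!
a^8/8! = 0.131082
Σ terms (k=0..8): 1.00000 + 2.92000 + 4.26320 + 4.14951 + 3.02915 + 1.76902 + 0.86092 + 0.35913 + 0.13108 = 18.482015
B = 0.131082/18.482015 = 0.007092

Final: 0.007092


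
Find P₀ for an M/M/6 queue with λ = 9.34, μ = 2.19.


a = λ/μ = 9.34/2.19 = 4.2648; ρ = a/c = 0.7108
Σ_{k=0}^{5} a^k/k! (terms k=0..5) = 1.00000 + 4.26484 + 9.09443 + 12.92876 + 13.78478 + 11.75798 = 52.83079
Tail: a^6/(6!(1−ρ)) = 6017.50650/(720·0.2892) = 28.89987
P₀ = 1/(52.83079 + 28.89987) = 1/81.73066 = 0.012235

Final: 0.012235


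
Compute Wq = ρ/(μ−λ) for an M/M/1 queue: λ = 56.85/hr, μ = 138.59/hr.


ρ = 56.85/138.59 = 0.4102
Wq = ρ/(μ−λ) = 0.4102/(138.59 − 56.85) = 0.4102/81.74 = 0.005018 hr

Final: 0.005018 hr


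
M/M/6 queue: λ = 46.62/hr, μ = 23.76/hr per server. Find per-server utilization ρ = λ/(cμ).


ρ = λ/(cμ) = 46.62/(6·23.76) = 46.62/142.56 = 0.3270

Final: 0.3270


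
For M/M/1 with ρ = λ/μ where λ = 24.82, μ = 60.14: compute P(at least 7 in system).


ρ = 24.82/60.14 = 0.4127
P(N ≥ n) = ρ^n = 0.4127^7 = 0.002039

Final: 0.002039


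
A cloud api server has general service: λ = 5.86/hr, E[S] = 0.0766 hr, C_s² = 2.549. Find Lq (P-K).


ρ = λ·E[S] = 5.86·0.0766 = 0.4489
Lq = ρ²(1+C_s²)/(2(1−ρ)) = 0.2015·(1+2.549)/(2·0.5511)
= 0.2015·3.5490/1.1022 = 0.64875

Final: 0.64875


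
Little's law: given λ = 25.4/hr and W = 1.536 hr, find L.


L = λW = 25.4·1.536 = 39.0144

Final: 39.0144


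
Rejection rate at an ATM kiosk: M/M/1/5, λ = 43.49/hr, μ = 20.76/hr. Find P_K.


ρ = λ/μ = 43.49/20.76 = 2.0949
P_K = (1−ρ)ρ^K/(1−ρ^(K+1)) = (-1.0949·40.346911)/(1 − 84.522503)
= -44.175592/-83.522503 = 0.528906

Final: 0.528906


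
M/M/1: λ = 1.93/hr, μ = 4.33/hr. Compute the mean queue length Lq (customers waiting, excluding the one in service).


ρ = 1.93/4.33 = 0.4457
Lq = ρ²/(1−ρ) = 0.1987/0.5543 = 0.3584

Final: 0.3584


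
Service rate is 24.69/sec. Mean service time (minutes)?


Mean service time = 1/μ = 1/24.69 second = 0.04050 second
In minutes: 0.04050 × 0.0166667 = 0.0006750 min

Final: 0.0006750 min


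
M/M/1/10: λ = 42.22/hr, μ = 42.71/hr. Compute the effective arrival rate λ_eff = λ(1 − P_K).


ρ = 0.9885; P_K = (1−ρ)ρ^10/(1−ρ^11) = 0.085755
λ_eff = λ(1 − P_K) = 42.22·(1 − 0.085755) = 42.22·0.914245 = 38.5994 /hr

Final: 38.5994 /hr


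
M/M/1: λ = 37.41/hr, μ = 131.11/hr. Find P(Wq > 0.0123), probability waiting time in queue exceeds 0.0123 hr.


ρ = 37.41/131.11 = 0.2853
P(Wq > t) = ρ·e^{−(μ−λ)t} = 0.2853·e^{−1.1525}
= 0.2853·0.315843 = 0.090120

Final: 0.090120


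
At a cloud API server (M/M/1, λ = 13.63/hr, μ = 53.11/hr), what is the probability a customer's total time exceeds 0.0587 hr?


W ~ Exponential(μ−λ) for M/M/1.
μ − λ = 53.11 − 13.63 = 39.4800
P(W > t) = e^{−(μ−λ)t} = e^{−2.3175} = 0.098522

Final: 0.098522


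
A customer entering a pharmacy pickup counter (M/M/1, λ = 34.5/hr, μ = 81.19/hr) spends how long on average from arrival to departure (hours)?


W = 1/(μ−λ) = 1/(81.19 − 34.5) = 1/46.69 = 0.02142 hr

Final: 0.02142 hr


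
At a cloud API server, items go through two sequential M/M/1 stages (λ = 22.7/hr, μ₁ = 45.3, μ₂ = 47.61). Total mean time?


Each node sees arrival rate λ = 22.7/hr (tandem ⇒ throughput preserved).
W₁ = 1/(μ₁−λ) = 1/(45.3−22.7) = 0.04425 hr
W₂ = 1/(μ₂−λ) = 1/(47.61−22.7) = 0.04014 hr
W_total = W₁ + W₂ = 0.04425 + 0.04014 = 0.08439 hr

Final: 0.08439 hr


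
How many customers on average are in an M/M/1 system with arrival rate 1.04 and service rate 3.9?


ρ = λ/μ = 1.04/3.9 = 0.2667
L = ρ/(1−ρ) = 0.2667/(1 − 0.2667) = 0.2667/0.7333 = 0.3636

Final: 0.3636


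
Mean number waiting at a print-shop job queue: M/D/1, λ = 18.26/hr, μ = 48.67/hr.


ρ = 18.26/48.67 = 0.3752
M/D/1: Lq = ρ²/(2(1−ρ)) = 0.1408/(2·0.6248) = 0.11264

Final: 0.11264


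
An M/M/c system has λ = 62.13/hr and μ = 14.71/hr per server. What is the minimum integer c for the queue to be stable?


Stability requires cμ > λ ⇔ c > λ/μ.
λ/μ = 62.13/14.71 = 4.2237
Minimum integer c = ⌊4.2237⌋ + 1 = 5
Check: 5·14.71 = 73.55 > 62.13, while 4·14.71 = 58.84 ≤ 62.13

Final: 5 servers


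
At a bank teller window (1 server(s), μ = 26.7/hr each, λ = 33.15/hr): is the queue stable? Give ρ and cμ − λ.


Total capacity cμ = 1·26.7 = 26.70/hr
ρ = λ/(cμ) = 33.15/26.70 = 1.2416
Stable ⇔ ρ < 1: NO
Spare capacity = cμ − λ = 26.70 − 33.15 = -6.45/hr

Final: ρ = 1.2416; unstable; margin = -6.45/hr


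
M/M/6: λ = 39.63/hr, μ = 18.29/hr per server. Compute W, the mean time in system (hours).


a = 2.1668; ρ = 0.3611; P₀ = 0.114273
Lq = P₀·a^c·ρ/(c!(1−ρ)²) = 0.01453
Wq = Lq/λ = 0.01453/39.63 = 0.0003667 hr
W = Wq + 1/μ = 0.0003667 + 0.05467 = 0.05504 hr

Final: 0.05504 hr


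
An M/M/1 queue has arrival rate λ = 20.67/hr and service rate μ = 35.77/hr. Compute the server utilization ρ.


ρ = λ/μ = 20.67/35.77 = 0.5779

Final: 0.5779


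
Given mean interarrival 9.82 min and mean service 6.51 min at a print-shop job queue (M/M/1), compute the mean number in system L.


λ = 60/9.82 = 6.1100 /hr
μ = 60/6.51 = 9.2166 /hr
ρ = λ/μ = 6.1100/9.2166 = 0.6629
L = ρ/(1−ρ) = 0.6629/0.3371 = 1.9668

Final: 1.9668


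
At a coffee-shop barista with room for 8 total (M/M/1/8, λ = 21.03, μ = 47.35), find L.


ρ = 21.03/47.35 = 0.4441
L = ρ[1 − (K+1)ρ^K + Kρ^(K+1)] / [(1−ρ)(1−ρ^(K+1))]
Numerator: 0.4441·(1 − 9·0.001514 + 8·0.0006725) = 0.440477
Denominator: (0.5559)·(0.999328) = 0.555487
L = 0.440477/0.555487 = 0.7930

Final: 0.7930


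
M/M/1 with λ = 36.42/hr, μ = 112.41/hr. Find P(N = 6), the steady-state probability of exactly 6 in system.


ρ = 36.42/112.41 = 0.3240
P_n = (1−ρ)·ρ^n = (1 − 0.3240)·0.3240^6 = 0.6760·0.001157 = 0.0007819

Final: 0.0007819


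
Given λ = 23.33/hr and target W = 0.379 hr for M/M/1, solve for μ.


W = 1/(μ−λ) ⇒ μ − λ = 1/W = 1/0.379 = 2.6385
μ = λ + 1/W = 23.33 + 2.6385 = 25.9685 per hr

Final: 25.9685 /hr


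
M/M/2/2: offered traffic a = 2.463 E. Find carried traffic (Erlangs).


B(2,2.463) = 0.466918 (Erlang-B)
Carried load = a(1 − B) = 2.463·(1 − 0.466918) = 2.463·0.533082 = 1.3130 E

Final: 1.3130 Erlangs


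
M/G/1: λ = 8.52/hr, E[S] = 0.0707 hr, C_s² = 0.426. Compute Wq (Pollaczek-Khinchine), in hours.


ρ = λ·E[S] = 8.52·0.0707 = 0.6024
E[S²] = E[S]²(1+C_s²) = 0.0707²·(1+0.426) = 0.007128
Wq = λ·E[S²]/(2(1−ρ)) = 8.52·0.007128/(2·0.3976) = 0.07636 hr

Final: 0.07636 hr


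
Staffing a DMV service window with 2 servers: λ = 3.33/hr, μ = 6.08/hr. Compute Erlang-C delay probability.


a = λ/μ = 0.5477; ρ = a/2 = 0.2738
P₀ = 0.570045 (from M/M/c formula)
C(c,a) = [a^c/(c!(1−ρ))]·P₀ = [0.29997/(2·0.7262)]·0.570045
= 0.20655·0.570045 = 0.117743

Final: 0.117743


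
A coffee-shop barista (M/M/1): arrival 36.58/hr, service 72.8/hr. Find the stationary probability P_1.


ρ = 36.58/72.8 = 0.5025
P_n = (1−ρ)·ρ^n = (1 − 0.5025)·0.5025^1 = 0.4975·0.502473 = 0.249994

Final: 0.249994


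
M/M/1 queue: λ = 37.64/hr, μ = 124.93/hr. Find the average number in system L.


ρ = λ/μ = 37.64/124.93 = 0.3013
L = ρ/(1−ρ) = 0.3013/(1 − 0.3013) = 0.3013/0.6987 = 0.4312

Final: 0.4312


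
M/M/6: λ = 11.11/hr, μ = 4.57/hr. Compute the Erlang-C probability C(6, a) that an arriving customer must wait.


a = λ/μ = 2.4311; ρ = a/6 = 0.4052
P₀ = 0.087521 (from M/M/c formula)
C(c,a) = [a^c/(c!(1−ρ))]·P₀ = [206.43682/(720·0.5948)]·0.087521
= 0.48202·0.087521 = 0.042187

Final: 0.042187


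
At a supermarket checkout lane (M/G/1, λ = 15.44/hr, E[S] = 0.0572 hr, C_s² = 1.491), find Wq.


ρ = λ·E[S] = 15.44·0.0572 = 0.8832
E[S²] = E[S]²(1+C_s²) = 0.0572²·(1+1.491) = 0.008150
Wq = λ·E[S²]/(2(1−ρ)) = 15.44·0.008150/(2·0.1168) = 0.53854 hr

Final: 0.53854 hr


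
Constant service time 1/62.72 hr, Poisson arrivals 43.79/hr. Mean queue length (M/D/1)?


ρ = 43.79/62.72 = 0.6982
M/D/1: Lq = ρ²/(2(1−ρ)) = 0.4875/(2·0.3018) = 0.80754

Final: 0.80754


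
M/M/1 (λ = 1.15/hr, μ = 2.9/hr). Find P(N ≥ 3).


ρ = 1.15/2.9 = 0.3966
P(N ≥ n) = ρ^n = 0.3966^3 = 0.062359

Final: 0.062359


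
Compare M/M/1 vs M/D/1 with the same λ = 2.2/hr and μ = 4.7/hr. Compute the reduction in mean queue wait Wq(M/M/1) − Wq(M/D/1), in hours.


ρ = 2.2/4.7 = 0.4681
Wq(M/M/1) = ρ/(μ−λ) = 0.4681/2.50 = 0.18723 hr
Wq(M/D/1) = ρ/(2(μ−λ)) = 0.09362 hr
Savings = 0.18723 − 0.09362 = 0.09362 hr

Final: 0.09362 hr


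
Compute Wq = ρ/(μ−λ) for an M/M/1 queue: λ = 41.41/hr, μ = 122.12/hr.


ρ = 41.41/122.12 = 0.3391
Wq = ρ/(μ−λ) = 0.3391/(122.12 − 41.41) = 0.3391/80.71 = 0.004201 hr

Final: 0.004201 hr


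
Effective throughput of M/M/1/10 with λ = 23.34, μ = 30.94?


ρ = 0.7544; P_K = (1−ρ)ρ^10/(1−ρ^11) = 0.015350
λ_eff = λ(1 − P_K) = 23.34·(1 − 0.015350) = 23.34·0.984650 = 22.9817 /hr

Final: 22.9817 /hr


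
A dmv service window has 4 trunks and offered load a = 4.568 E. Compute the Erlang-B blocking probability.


B(c,a) = (a^c/c!) / Σ_{k=0}^{c} a^k/k!
a^4/4! = 18.142333
Σ terms (k=0..4): 1.00000 + 4.56800 + 10.43331 + 15.88646 + 18.14233 = 50.030102
B = 18.142333/50.030102 = 0.362628

Final: 0.362628


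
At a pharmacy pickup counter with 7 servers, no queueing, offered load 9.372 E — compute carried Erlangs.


B(7,9.372) = 0.379918 (Erlang-B)
Carried load = a(1 − B) = 9.372·(1 − 0.379918) = 9.372·0.620082 = 5.8114 E

Final: 5.8114 Erlangs


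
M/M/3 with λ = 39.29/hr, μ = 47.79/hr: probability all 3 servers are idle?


a = λ/μ = 39.29/47.79 = 0.8221; ρ = a/c = 0.2740
Σ_{k=0}^{2} a^k/k! (terms k=0..2) = 1.00000 + 0.82214 + 0.33796 = 2.16009
Tail: a^3/(3!(1−ρ)) = 0.55569/(6·0.7260) = 0.12758
P₀ = 1/(2.16009 + 0.12758) = 1/2.28767 = 0.437126

Final: 0.437126


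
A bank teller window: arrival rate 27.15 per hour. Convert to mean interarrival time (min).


Mean interarrival time = 1/λ = 1/27.15 hour = 0.03683 hour
In minutes: 0.03683 × 60 = 2.2099 min

Final: 2.2099 min


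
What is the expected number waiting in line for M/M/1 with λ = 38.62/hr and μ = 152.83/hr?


ρ = 38.62/152.83 = 0.2527
Lq = ρ²/(1−ρ) = 0.06386/0.7473 = 0.08545

Final: 0.08545


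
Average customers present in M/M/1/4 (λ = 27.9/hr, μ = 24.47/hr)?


ρ = 27.9/24.47 = 1.1402
L = ρ[1 − (K+1)ρ^K + Kρ^(K+1)] / [(1−ρ)(1−ρ^(K+1))]
Numerator: 1.1402·(1 − 5·1.689978 + 4·1.926864) = 0.293674
Denominator: (-0.1402)·(-0.926864) = 0.129920
L = 0.293674/0.129920 = 2.2604

Final: 2.2604


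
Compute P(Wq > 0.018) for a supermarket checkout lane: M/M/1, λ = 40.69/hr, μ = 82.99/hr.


ρ = 40.69/82.99 = 0.4903
P(Wq > t) = ρ·e^{−(μ−λ)t} = 0.4903·e^{−0.7614}
= 0.4903·0.467012 = 0.228976

Final: 0.228976


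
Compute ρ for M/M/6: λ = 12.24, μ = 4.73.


ρ = λ/(cμ) = 12.24/(6·4.73) = 12.24/28.38 = 0.4313

Final: 0.4313


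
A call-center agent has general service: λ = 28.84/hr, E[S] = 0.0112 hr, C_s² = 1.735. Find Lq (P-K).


ρ = λ·E[S] = 28.84·0.0112 = 0.3230
Lq = ρ²(1+C_s²)/(2(1−ρ)) = 0.1043·(1+1.735)/(2·0.6770)
= 0.1043·2.7350/1.3540 = 0.21075

Final: 0.21075


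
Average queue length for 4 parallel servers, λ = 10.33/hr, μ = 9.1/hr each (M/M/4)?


a = λ/μ = 1.1352; ρ = a/4 = 0.2838
P₀ = 0.320527
Lq = P₀·a^c·ρ / (c!·(1−ρ)²) = 0.320527·1.66049·0.2838/(24·0.51296)
= 0.01227

Final: 0.01227


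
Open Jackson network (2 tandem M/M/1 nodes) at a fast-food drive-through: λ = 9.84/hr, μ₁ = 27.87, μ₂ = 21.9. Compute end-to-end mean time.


Each node sees arrival rate λ = 9.84/hr (tandem ⇒ throughput preserved).
W₁ = 1/(μ₁−λ) = 1/(27.87−9.84) = 0.05546 hr
W₂ = 1/(μ₂−λ) = 1/(21.9−9.84) = 0.08292 hr
W_total = W₁ + W₂ = 0.05546 + 0.08292 = 0.13838 hr

Final: 0.13838 hr


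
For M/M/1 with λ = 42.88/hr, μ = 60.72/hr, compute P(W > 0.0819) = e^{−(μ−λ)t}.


W ~ Exponential(μ−λ) for M/M/1.
μ − λ = 60.72 − 42.88 = 17.8400
P(W > t) = e^{−(μ−λ)t} = e^{−1.4611} = 0.231982

Final: 0.231982


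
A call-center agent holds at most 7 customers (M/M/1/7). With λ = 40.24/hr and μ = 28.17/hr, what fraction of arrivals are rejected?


ρ = λ/μ = 40.24/28.17 = 1.4285
P_K = (1−ρ)ρ^K/(1−ρ^(K+1)) = (-0.4285·12.136623)/(1 − 17.336802)
= -5.200179/-16.336802 = 0.318311

Final: 0.318311


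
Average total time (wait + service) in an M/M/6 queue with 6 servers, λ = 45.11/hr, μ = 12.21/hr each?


a = 3.6945; ρ = 0.6158; P₀ = 0.023466
Lq = P₀·a^c·ρ/(c!(1−ρ)²) = 0.34565
Wq = Lq/λ = 0.34565/45.11 = 0.007662 hr
W = Wq + 1/μ = 0.007662 + 0.08190 = 0.08956 hr

Final: 0.08956 hr


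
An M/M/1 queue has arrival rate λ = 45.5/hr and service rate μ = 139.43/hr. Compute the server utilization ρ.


ρ = λ/μ = 45.5/139.43 = 0.3263

Final: 0.3263


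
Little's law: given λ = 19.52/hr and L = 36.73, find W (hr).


W = L/λ = 36.73/19.52 = 1.8817 hr

Final: 1.8817 hr


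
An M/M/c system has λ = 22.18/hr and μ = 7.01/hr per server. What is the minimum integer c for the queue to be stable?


Stability requires cμ > λ ⇔ c > λ/μ.
λ/μ = 22.18/7.01 = 3.1641
Minimum integer c = ⌊3.1641⌋ + 1 = 4
Check: 4·7.01 = 28.04 > 22.18, while 3·7.01 = 21.03 ≤ 22.18

Final: 4 servers


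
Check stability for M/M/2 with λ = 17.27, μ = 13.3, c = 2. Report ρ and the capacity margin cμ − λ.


Total capacity cμ = 2·13.3 = 26.60/hr
ρ = λ/(cμ) = 17.27/26.60 = 0.6492
Stable ⇔ ρ < 1: YES
Spare capacity = cμ − λ = 26.60 − 17.27 = 9.33/hr

Final: ρ = 0.6492; stable; margin = 9.33/hr


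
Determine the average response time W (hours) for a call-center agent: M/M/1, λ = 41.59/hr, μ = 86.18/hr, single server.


W = 1/(μ−λ) = 1/(86.18 − 41.59) = 1/44.59 = 0.02243 hr

Final: 0.02243 hr


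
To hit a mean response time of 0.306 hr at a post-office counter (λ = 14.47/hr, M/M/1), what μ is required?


W = 1/(μ−λ) ⇒ μ − λ = 1/W = 1/0.306 = 3.2680
μ = λ + 1/W = 14.47 + 3.2680 = 17.7380 per hr

Final: 17.7380 /hr


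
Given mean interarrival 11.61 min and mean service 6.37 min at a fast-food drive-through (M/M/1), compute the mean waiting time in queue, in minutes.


λ = 60/11.61 = 5.1680 /hr
μ = 60/6.37 = 9.4192 /hr
ρ = λ/μ = 5.1680/9.4192 = 0.5487
Wq = ρ/(μ−λ) = 0.5487/(9.4192−5.1680) = 0.12906 hr
In minutes: 0.12906·60 = 7.744 min

Final: 7.744 min


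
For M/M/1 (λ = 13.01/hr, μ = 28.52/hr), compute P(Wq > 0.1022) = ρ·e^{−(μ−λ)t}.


ρ = 13.01/28.52 = 0.4562
P(Wq > t) = ρ·e^{−(μ−λ)t} = 0.4562·e^{−1.5851}
= 0.4562·0.204923 = 0.093480

Final: 0.093480


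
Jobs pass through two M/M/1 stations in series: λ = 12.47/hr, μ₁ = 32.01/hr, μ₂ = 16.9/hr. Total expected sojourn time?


Each node sees arrival rate λ = 12.47/hr (tandem ⇒ throughput preserved).
W₁ = 1/(μ₁−λ) = 1/(32.01−12.47) = 0.05118 hr
W₂ = 1/(μ₂−λ) = 1/(16.9−12.47) = 0.22573 hr
W_total = W₁ + W₂ = 0.05118 + 0.22573 = 0.27691 hr

Final: 0.27691 hr


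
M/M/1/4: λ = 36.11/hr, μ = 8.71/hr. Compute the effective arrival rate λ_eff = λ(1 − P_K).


ρ = 4.1458; P_K = (1−ρ)ρ^4/(1−ρ^5) = 0.759413
λ_eff = λ(1 − P_K) = 36.11·(1 − 0.759413) = 36.11·0.240587 = 8.6876 /hr

Final: 8.6876 /hr


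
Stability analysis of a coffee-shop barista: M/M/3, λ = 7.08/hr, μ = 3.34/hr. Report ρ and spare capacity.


Total capacity cμ = 3·3.34 = 10.02/hr
ρ = λ/(cμ) = 7.08/10.02 = 0.7066
Stable ⇔ ρ < 1: YES
Spare capacity = cμ − λ = 10.02 − 7.08 = 2.94/hr

Final: ρ = 0.7066; stable; margin = 2.94/hr


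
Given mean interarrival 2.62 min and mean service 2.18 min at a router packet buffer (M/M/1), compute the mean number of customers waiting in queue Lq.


λ = 60/2.62 = 22.9008 /hr
μ = 60/2.18 = 27.5229 /hr
ρ = λ/μ = 22.9008/27.5229 = 0.8321
Lq = ρ²/(1−ρ) = 0.6923/0.1679 = 4.1225

Final: 4.1225


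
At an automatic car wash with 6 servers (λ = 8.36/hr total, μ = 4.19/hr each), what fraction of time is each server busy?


ρ = λ/(cμ) = 8.36/(6·4.19) = 8.36/25.14 = 0.3325

Final: 0.3325


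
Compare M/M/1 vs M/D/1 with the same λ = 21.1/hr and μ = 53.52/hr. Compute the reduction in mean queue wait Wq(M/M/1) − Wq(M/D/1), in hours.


ρ = 21.1/53.52 = 0.3942
Wq(M/M/1) = ρ/(μ−λ) = 0.3942/32.42 = 0.01216 hr
Wq(M/D/1) = ρ/(2(μ−λ)) = 0.006080 hr
Savings = 0.01216 − 0.006080 = 0.006080 hr

Final: 0.006080 hr


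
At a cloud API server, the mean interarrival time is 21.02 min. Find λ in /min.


λ = 1/(interarrival time) in consistent units.
1 minute = 1 min, so λ = 1/21.02 = 0.04757 per minute

Final: 0.04757 /min


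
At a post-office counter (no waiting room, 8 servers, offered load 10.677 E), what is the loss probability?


B(c,a) = (a^c/c!) / Σ_{k=0}^{c} a^k/k!
a^8/8! = 4188.643690
Σ terms (k=0..8): 1.00000 + 10.67700 + 56.99916 + 202.86003 + 541.48413 + 1156.28520 + 2057.60952 + 3138.44240 + 4188.64369 = 11354.001126
B = 4188.643690/11354.001126 = 0.368913

Final: 0.368913


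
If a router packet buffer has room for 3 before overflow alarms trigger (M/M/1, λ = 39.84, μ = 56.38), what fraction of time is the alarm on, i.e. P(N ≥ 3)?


ρ = 39.84/56.38 = 0.7066
P(N ≥ n) = ρ^n = 0.7066^3 = 0.352844

Final: 0.352844


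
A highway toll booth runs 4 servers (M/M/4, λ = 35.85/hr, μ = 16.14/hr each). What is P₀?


a = λ/μ = 35.85/16.14 = 2.2212; ρ = a/c = 0.5553
Σ_{k=0}^{3} a^k/k! (terms k=0..3) = 1.00000 + 2.22119 + 2.46684 + 1.82644 = 7.51447
Tail: a^4/(4!(1−ρ)) = 24.34123/(24·0.4447) = 2.28067
P₀ = 1/(7.51447 + 2.28067) = 1/9.79514 = 0.102091

Final: 0.102091


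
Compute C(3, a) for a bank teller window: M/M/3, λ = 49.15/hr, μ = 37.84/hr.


a = λ/μ = 1.2989; ρ = a/3 = 0.4330
P₀ = 0.264093 (from M/M/c formula)
C(c,a) = [a^c/(c!(1−ρ))]·P₀ = [2.19138/(6·0.5670)]·0.264093
= 0.64410·0.264093 = 0.170103

Final: 0.170103


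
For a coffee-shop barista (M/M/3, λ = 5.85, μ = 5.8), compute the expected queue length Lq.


a = λ/μ = 1.0086; ρ = a/3 = 0.3362
P₀ = 0.360372
Lq = P₀·a^c·ρ / (c!·(1−ρ)²) = 0.360372·1.02609·0.3362/(6·0.44062)
= 0.04702

Final: 0.04702


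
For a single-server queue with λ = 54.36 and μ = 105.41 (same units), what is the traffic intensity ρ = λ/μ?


ρ = λ/μ = 54.36/105.41 = 0.5157

Final: 0.5157


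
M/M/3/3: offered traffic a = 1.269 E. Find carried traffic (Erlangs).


B(3,1.269) = 0.099741 (Erlang-B)
Carried load = a(1 − B) = 1.269·(1 − 0.099741) = 1.269·0.900259 = 1.1424 E

Final: 1.1424 Erlangs


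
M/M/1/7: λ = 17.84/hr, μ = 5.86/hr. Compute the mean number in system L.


ρ = 17.84/5.86 = 3.0444
L = ρ[1 − (K+1)ρ^K + Kρ^(K+1)] / [(1−ρ)(1−ρ^(K+1))]
Numerator: 3.0444·(1 − 8·2423.709908 + 7·7378.666340) = 98217.374489
Denominator: (-2.0444)·(-7377.666340) = 15082.669411
L = 98217.374489/15082.669411 = 6.5119

Final: 6.5119


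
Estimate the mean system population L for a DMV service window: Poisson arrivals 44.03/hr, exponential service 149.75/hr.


ρ = λ/μ = 44.03/149.75 = 0.2940
L = ρ/(1−ρ) = 0.2940/(1 − 0.2940) = 0.2940/0.7060 = 0.4165

Final: 0.4165


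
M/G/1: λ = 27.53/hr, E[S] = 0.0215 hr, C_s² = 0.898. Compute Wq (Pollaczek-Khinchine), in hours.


ρ = λ·E[S] = 27.53·0.0215 = 0.5919
E[S²] = E[S]²(1+C_s²) = 0.0215²·(1+0.898) = 0.0008774
Wq = λ·E[S²]/(2(1−ρ)) = 27.53·0.0008774/(2·0.4081) = 0.02959 hr

Final: 0.02959 hr


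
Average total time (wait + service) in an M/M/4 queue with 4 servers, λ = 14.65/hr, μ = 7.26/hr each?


a = 2.0179; ρ = 0.5045; P₀ = 0.127917
Lq = P₀·a^c·ρ/(c!(1−ρ)²) = 0.18157
Wq = Lq/λ = 0.18157/14.65 = 0.01239 hr
W = Wq + 1/μ = 0.01239 + 0.13774 = 0.15013 hr

Final: 0.15013 hr


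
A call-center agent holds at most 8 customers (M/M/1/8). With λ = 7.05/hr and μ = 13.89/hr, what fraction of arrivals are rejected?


ρ = λ/μ = 7.05/13.89 = 0.5076
P_K = (1−ρ)ρ^K/(1−ρ^(K+1)) = (0.4924·0.004404)/(1 − 0.002236)
= 0.002169/0.997764 = 0.002174

Final: 0.002174


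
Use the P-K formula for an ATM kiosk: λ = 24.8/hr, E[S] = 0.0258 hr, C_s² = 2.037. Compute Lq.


ρ = λ·E[S] = 24.8·0.0258 = 0.6398
Lq = ρ²(1+C_s²)/(2(1−ρ)) = 0.4094·(1+2.037)/(2·0.3602)
= 0.4094·3.0370/0.7203 = 1.72608

Final: 1.72608


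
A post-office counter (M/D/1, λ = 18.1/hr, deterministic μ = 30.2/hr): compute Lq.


ρ = 18.1/30.2 = 0.5993
M/D/1: Lq = ρ²/(2(1−ρ)) = 0.3592/(2·0.4007) = 0.44827

Final: 0.44827


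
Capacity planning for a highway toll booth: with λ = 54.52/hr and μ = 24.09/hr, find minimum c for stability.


Stability requires cμ > λ ⇔ c > λ/μ.
λ/μ = 54.52/24.09 = 2.2632
Minimum integer c = ⌊2.2632⌋ + 1 = 3
Check: 3·24.09 = 72.27 > 54.52, while 2·24.09 = 48.18 ≤ 54.52

Final: 3 servers


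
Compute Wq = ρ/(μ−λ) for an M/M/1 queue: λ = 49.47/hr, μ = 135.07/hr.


ρ = 49.47/135.07 = 0.3663
Wq = ρ/(μ−λ) = 0.3663/(135.07 − 49.47) = 0.3663/85.60 = 0.004279 hr

Final: 0.004279 hr


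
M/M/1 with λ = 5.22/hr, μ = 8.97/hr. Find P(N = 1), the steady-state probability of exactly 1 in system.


ρ = 5.22/8.97 = 0.5819
P_n = (1−ρ)·ρ^n = (1 − 0.5819)·0.5819^1 = 0.4181·0.581940 = 0.243286

Final: 0.243286


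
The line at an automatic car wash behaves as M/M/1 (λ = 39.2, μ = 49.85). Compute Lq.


ρ = 39.2/49.85 = 0.7864
Lq = ρ²/(1−ρ) = 0.6184/0.2136 = 2.8944

Final: 2.8944


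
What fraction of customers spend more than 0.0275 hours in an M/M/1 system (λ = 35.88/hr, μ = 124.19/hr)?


W ~ Exponential(μ−λ) for M/M/1.
μ − λ = 124.19 − 35.88 = 88.3100
P(W > t) = e^{−(μ−λ)t} = e^{−2.4285} = 0.088167

Final: 0.088167


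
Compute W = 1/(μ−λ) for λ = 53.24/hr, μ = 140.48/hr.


W = 1/(μ−λ) = 1/(140.48 − 53.24) = 1/87.24 = 0.01146 hr

Final: 0.01146 hr


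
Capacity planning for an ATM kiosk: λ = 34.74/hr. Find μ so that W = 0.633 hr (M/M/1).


W = 1/(μ−λ) ⇒ μ − λ = 1/W = 1/0.633 = 1.5798
μ = λ + 1/W = 34.74 + 1.5798 = 36.3198 per hr

Final: 36.3198 /hr


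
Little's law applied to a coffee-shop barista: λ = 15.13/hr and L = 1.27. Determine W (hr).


W = L/λ = 1.27/15.13 = 0.08394 hr

Final: 0.08394 hr


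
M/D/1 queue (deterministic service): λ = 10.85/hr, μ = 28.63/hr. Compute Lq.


ρ = 10.85/28.63 = 0.3790
M/D/1: Lq = ρ²/(2(1−ρ)) = 0.1436/(2·0.6210) = 0.11563

Final: 0.11563


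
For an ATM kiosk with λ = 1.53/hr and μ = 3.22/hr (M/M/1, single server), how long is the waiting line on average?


ρ = 1.53/3.22 = 0.4752
Lq = ρ²/(1−ρ) = 0.2258/0.5248 = 0.4302

Final: 0.4302


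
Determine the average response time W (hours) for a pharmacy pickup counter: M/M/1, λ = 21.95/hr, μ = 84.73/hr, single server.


W = 1/(μ−λ) = 1/(84.73 − 21.95) = 1/62.78 = 0.01593 hr

Final: 0.01593 hr


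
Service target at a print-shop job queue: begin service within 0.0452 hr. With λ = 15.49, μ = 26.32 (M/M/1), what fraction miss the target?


ρ = 15.49/26.32 = 0.5885
P(Wq > t) = ρ·e^{−(μ−λ)t} = 0.5885·e^{−0.4895}
= 0.5885·0.612923 = 0.360721

Final: 0.360721


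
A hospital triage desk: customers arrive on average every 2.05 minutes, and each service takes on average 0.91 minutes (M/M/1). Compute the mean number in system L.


λ = 60/2.05 = 29.2683 /hr
μ = 60/0.91 = 65.9341 /hr
ρ = λ/μ = 29.2683/65.9341 = 0.4439
L = ρ/(1−ρ) = 0.4439/0.5561 = 0.7982

Final: 0.7982


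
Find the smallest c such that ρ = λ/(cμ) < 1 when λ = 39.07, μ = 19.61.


Stability requires cμ > λ ⇔ c > λ/μ.
λ/μ = 39.07/19.61 = 1.9924
Minimum integer c = ⌊1.9924⌋ + 1 = 2
Check: 2·19.61 = 39.22 > 39.07, while 1·19.61 = 19.61 ≤ 39.07

Final: 2 servers


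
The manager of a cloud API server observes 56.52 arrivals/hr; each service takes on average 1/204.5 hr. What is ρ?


ρ = λ/μ = 56.52/204.5 = 0.2764

Final: 0.2764


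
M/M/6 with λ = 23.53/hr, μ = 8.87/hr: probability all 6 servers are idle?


a = λ/μ = 23.53/8.87 = 2.6528; ρ = a/c = 0.4421
Σ_{k=0}^{5} a^k/k! (terms k=0..5) = 1.00000 + 2.65276 + 3.51857 + 3.11131 + 2.06339 + 1.09474 = 13.44078
Tail: a^6/(6!(1−ρ)) = 348.48962/(720·0.5579) = 0.86760
P₀ = 1/(13.44078 + 0.86760) = 1/14.30838 = 0.069889

Final: 0.069889


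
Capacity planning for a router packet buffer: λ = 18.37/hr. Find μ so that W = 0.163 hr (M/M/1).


W = 1/(μ−λ) ⇒ μ − λ = 1/W = 1/0.163 = 6.1350
μ = λ + 1/W = 18.37 + 6.1350 = 24.5050 per hr

Final: 24.5050 /hr


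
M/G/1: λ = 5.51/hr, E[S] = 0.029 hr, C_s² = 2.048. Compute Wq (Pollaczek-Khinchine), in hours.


ρ = λ·E[S] = 5.51·0.029 = 0.1598
E[S²] = E[S]²(1+C_s²) = 0.029²·(1+2.048) = 0.002563
Wq = λ·E[S²]/(2(1−ρ)) = 5.51·0.002563/(2·0.8402) = 0.008405 hr

Final: 0.008405 hr


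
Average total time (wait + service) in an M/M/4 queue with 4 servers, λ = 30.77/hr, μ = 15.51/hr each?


a = 1.9839; ρ = 0.4960; P₀ = 0.132737
Lq = P₀·a^c·ρ/(c!(1−ρ)²) = 0.16726
Wq = Lq/λ = 0.16726/30.77 = 0.005436 hr
W = Wq + 1/μ = 0.005436 + 0.06447 = 0.06991 hr

Final: 0.06991 hr


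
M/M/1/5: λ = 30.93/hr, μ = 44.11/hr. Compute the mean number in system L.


ρ = 30.93/44.11 = 0.7012
L = ρ[1 − (K+1)ρ^K + Kρ^(K+1)] / [(1−ρ)(1−ρ^(K+1))]
Numerator: 0.7012·(1 − 6·0.169517 + 5·0.118866) = 0.404751
Denominator: (0.2988)·(0.881134) = 0.263282
L = 0.404751/0.263282 = 1.5373

Final: 1.5373


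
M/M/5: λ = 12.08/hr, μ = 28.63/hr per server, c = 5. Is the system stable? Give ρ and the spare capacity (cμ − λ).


Total capacity cμ = 5·28.63 = 143.15/hr
ρ = λ/(cμ) = 12.08/143.15 = 0.08439
Stable ⇔ ρ < 1: YES
Spare capacity = cμ − λ = 143.15 − 12.08 = 131.07/hr

Final: ρ = 0.08439; stable; margin = 131.07/hr


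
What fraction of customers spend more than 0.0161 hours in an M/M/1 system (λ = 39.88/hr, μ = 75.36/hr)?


W ~ Exponential(μ−λ) for M/M/1.
μ − λ = 75.36 − 39.88 = 35.4800
P(W > t) = e^{−(μ−λ)t} = e^{−0.5712} = 0.564831

Final: 0.564831


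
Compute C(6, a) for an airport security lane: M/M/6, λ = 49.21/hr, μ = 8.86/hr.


a = λ/μ = 5.5542; ρ = a/6 = 0.9257
P₀ = 0.001464 (from M/M/c formula)
C(c,a) = [a^c/(c!(1−ρ))]·P₀ = [29357.41816/(720·0.07430)]·0.001464
= 548.74836·0.001464 = 0.803458

Final: 0.803458


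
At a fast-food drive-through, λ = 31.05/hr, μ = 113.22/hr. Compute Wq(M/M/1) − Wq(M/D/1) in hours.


ρ = 31.05/113.22 = 0.2742
Wq(M/M/1) = ρ/(μ−λ) = 0.2742/82.17 = 0.003338 hr
Wq(M/D/1) = ρ/(2(μ−λ)) = 0.001669 hr
Savings = 0.003338 − 0.001669 = 0.001669 hr

Final: 0.001669 hr


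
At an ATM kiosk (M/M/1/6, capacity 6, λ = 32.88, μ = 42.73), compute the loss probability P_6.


ρ = λ/μ = 32.88/42.73 = 0.7695
P_K = (1−ρ)ρ^K/(1−ρ^(K+1)) = (0.2305·0.207584)/(1 − 0.159732)
= 0.047852/0.840268 = 0.056948

Final: 0.056948


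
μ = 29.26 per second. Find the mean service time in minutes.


Mean service time = 1/μ = 1/29.26 second = 0.03418 second
In minutes: 0.03418 × 0.0166667 = 0.0005696 min

Final: 0.0005696 min


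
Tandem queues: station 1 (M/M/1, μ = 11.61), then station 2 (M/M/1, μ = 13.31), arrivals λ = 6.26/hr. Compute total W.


Each node sees arrival rate λ = 6.26/hr (tandem ⇒ throughput preserved).
W₁ = 1/(μ₁−λ) = 1/(11.61−6.26) = 0.18692 hr
W₂ = 1/(μ₂−λ) = 1/(13.31−6.26) = 0.14184 hr
W_total = W₁ + W₂ = 0.18692 + 0.14184 = 0.32876 hr

Final: 0.32876 hr


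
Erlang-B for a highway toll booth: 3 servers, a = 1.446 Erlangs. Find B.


B(c,a) = (a^c/c!) / Σ_{k=0}^{c} a^k/k!
a^3/3! = 0.503911
Σ terms (k=0..3): 1.00000 + 1.44600 + 1.04546 + 0.50391 = 3.995369
B = 0.503911/3.995369 = 0.126124

Final: 0.126124


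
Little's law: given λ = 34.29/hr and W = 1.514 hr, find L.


L = λW = 34.29·1.514 = 51.9151

Final: 51.9151


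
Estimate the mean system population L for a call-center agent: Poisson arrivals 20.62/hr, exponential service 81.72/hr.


ρ = λ/μ = 20.62/81.72 = 0.2523
L = ρ/(1−ρ) = 0.2523/(1 − 0.2523) = 0.2523/0.7477 = 0.3375

Final: 0.3375


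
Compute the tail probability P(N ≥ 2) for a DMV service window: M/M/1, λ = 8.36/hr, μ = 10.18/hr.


ρ = 8.36/10.18 = 0.8212
P(N ≥ n) = ρ^n = 0.8212^2 = 0.674399

Final: 0.674399


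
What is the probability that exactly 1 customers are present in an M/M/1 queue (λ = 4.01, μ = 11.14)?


ρ = 4.01/11.14 = 0.3600
P_n = (1−ρ)·ρ^n = (1 − 0.3600)·0.3600^1 = 0.6400·0.359964 = 0.230390

Final: 0.230390


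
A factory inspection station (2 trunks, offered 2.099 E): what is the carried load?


B(2,2.099) = 0.415493 (Erlang-B)
Carried load = a(1 − B) = 2.099·(1 − 0.415493) = 2.099·0.584507 = 1.2269 E

Final: 1.2269 Erlangs


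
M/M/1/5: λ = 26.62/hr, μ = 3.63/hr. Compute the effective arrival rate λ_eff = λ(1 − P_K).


ρ = 7.3333; P_K = (1−ρ)ρ^5/(1−ρ^6) = 0.863642
λ_eff = λ(1 − P_K) = 26.62·(1 − 0.863642) = 26.62·0.136358 = 3.6299 /hr

Final: 3.6299 /hr


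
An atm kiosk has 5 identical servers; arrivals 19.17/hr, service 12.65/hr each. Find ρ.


ρ = λ/(cμ) = 19.17/(5·12.65) = 19.17/63.25 = 0.3031

Final: 0.3031


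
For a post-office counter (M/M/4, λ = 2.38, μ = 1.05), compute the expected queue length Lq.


a = λ/μ = 2.2667; ρ = a/4 = 0.5667
P₀ = 0.096950
Lq = P₀·a^c·ρ / (c!·(1−ρ)²) = 0.096950·26.39676·0.5667/(24·0.18778)
= 0.32179

Final: 0.32179


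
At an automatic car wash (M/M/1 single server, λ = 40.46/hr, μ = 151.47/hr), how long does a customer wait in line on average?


ρ = 40.46/151.47 = 0.2671
Wq = ρ/(μ−λ) = 0.2671/(151.47 − 40.46) = 0.2671/111.01 = 0.002406 hr

Final: 0.002406 hr


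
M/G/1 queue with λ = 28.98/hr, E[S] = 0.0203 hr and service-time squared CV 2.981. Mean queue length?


ρ = λ·E[S] = 28.98·0.0203 = 0.5883
Lq = ρ²(1+C_s²)/(2(1−ρ)) = 0.3461·(1+2.981)/(2·0.4117)
= 0.3461·3.9810/0.8234 = 1.67326

Final: 1.67326


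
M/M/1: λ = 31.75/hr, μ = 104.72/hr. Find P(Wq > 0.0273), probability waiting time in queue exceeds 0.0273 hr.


ρ = 31.75/104.72 = 0.3032
P(Wq > t) = ρ·e^{−(μ−λ)t} = 0.3032·e^{−1.9921}
= 0.3032·0.136411 = 0.041358

Final: 0.041358


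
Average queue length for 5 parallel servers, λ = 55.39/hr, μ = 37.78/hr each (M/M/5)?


a = λ/μ = 1.4661; ρ = a/5 = 0.2932
P₀ = 0.230495
Lq = P₀·a^c·ρ / (c!·(1−ρ)²) = 0.230495·6.77403·0.2932/(120·0.49953)
= 0.007638

Final: 0.007638


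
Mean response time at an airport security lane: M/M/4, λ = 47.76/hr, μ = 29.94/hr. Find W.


a = 1.5952; ρ = 0.3988; P₀ = 0.200288
Lq = P₀·a^c·ρ/(c!(1−ρ)²) = 0.05962
Wq = Lq/λ = 0.05962/47.76 = 0.001248 hr
W = Wq + 1/μ = 0.001248 + 0.03340 = 0.03465 hr

Final: 0.03465 hr


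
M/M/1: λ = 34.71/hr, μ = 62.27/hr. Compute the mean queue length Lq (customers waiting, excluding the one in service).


ρ = 34.71/62.27 = 0.5574
Lq = ρ²/(1−ρ) = 0.3107/0.4426 = 0.7020

Final: 0.7020


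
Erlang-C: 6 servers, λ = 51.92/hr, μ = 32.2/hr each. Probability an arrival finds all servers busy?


a = λ/μ = 1.6124; ρ = a/6 = 0.2687
P₀ = 0.199326 (from M/M/c formula)
C(c,a) = [a^c/(c!(1−ρ))]·P₀ = [17.57409/(720·0.7313)]·0.199326
= 0.03338·0.199326 = 0.006653

Final: 0.006653


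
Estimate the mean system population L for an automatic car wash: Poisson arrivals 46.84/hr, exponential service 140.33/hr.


ρ = λ/μ = 46.84/140.33 = 0.3338
L = ρ/(1−ρ) = 0.3338/(1 − 0.3338) = 0.3338/0.6662 = 0.5010

Final: 0.5010


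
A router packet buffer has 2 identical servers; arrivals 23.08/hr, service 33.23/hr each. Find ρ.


ρ = λ/(cμ) = 23.08/(2·33.23) = 23.08/66.46 = 0.3473

Final: 0.3473


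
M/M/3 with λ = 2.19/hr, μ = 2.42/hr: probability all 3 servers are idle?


a = λ/μ = 2.19/2.42 = 0.9050; ρ = a/c = 0.3017
Σ_{k=0}^{2} a^k/k! (terms k=0..2) = 1.00000 + 0.90496 + 0.40948 = 2.31443
Tail: a^3/(3!(1−ρ)) = 0.74112/(6·0.6983) = 0.17687
P₀ = 1/(2.31443 + 0.17687) = 1/2.49131 = 0.401396

Final: 0.401396


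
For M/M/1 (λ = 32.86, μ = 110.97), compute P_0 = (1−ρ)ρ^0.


ρ = 32.86/110.97 = 0.2961
P_n = (1−ρ)·ρ^n = (1 − 0.2961)·0.2961^0 = 0.7039·1.000000 = 0.703884

Final: 0.703884


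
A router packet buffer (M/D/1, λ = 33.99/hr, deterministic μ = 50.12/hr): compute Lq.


ρ = 33.99/50.12 = 0.6782
M/D/1: Lq = ρ²/(2(1−ρ)) = 0.4599/(2·0.3218) = 0.71454

Final: 0.71454


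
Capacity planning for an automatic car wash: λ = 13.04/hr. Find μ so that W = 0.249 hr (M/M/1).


W = 1/(μ−λ) ⇒ μ − λ = 1/W = 1/0.249 = 4.0161
μ = λ + 1/W = 13.04 + 4.0161 = 17.0561 per hr

Final: 17.0561 /hr


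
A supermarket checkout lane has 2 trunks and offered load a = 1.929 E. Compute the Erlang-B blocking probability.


B(c,a) = (a^c/c!) / Σ_{k=0}^{c} a^k/k!
a^2/2! = 1.860521
Σ terms (k=0..2): 1.00000 + 1.92900 + 1.86052 = 4.789521
B = 1.860521/4.789521 = 0.388457

Final: 0.388457


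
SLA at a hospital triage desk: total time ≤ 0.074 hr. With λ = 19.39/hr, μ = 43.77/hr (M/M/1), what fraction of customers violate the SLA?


W ~ Exponential(μ−λ) for M/M/1.
μ − λ = 43.77 − 19.39 = 24.3800
P(W > t) = e^{−(μ−λ)t} = e^{−1.8041} = 0.164619

Final: 0.164619


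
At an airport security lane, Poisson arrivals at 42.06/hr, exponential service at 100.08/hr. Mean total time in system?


W = 1/(μ−λ) = 1/(100.08 − 42.06) = 1/58.02 = 0.01724 hr

Final: 0.01724 hr


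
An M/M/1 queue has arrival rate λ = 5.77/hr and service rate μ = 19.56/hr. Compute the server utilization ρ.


ρ = λ/μ = 5.77/19.56 = 0.2950

Final: 0.2950


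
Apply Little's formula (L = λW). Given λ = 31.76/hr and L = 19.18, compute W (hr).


W = L/λ = 19.18/31.76 = 0.6039 hr

Final: 0.6039 hr


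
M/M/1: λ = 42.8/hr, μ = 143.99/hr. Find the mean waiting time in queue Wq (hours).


ρ = 42.8/143.99 = 0.2972
Wq = ρ/(μ−λ) = 0.2972/(143.99 − 42.8) = 0.2972/101.19 = 0.002937 hr

Final: 0.002937 hr


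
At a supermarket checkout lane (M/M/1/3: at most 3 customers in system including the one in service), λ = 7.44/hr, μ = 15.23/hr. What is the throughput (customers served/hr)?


ρ = 0.4885; P_K = (1−ρ)ρ^3/(1−ρ^4) = 0.063230
λ_eff = λ(1 − P_K) = 7.44·(1 − 0.063230) = 7.44·0.936770 = 6.9696 /hr

Final: 6.9696 /hr


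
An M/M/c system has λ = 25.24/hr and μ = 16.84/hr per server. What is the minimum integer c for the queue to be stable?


Stability requires cμ > λ ⇔ c > λ/μ.
λ/μ = 25.24/16.84 = 1.4988
Minimum integer c = ⌊1.4988⌋ + 1 = 2
Check: 2·16.84 = 33.68 > 25.24, while 1·16.84 = 16.84 ≤ 25.24

Final: 2 servers
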